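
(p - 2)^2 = p^2 - 4*p + 4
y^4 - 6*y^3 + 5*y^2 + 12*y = y*(y - 4)*(y - 3)*(y + 1)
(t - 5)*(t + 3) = t^2 - 2*t - 15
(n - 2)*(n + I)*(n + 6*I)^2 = n^4 - 2*n^3 + 13*I*n^3 - 48*n^2 - 26*I*n^2 + 96*n - 36*I*n + 72*I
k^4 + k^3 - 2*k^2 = k^2*(k - 1)*(k + 2)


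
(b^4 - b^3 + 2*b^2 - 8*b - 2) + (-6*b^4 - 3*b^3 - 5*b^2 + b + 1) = -5*b^4 - 4*b^3 - 3*b^2 - 7*b - 1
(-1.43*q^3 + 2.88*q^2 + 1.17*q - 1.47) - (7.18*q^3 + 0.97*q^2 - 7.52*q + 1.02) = -8.61*q^3 + 1.91*q^2 + 8.69*q - 2.49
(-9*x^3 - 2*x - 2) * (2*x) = -18*x^4 - 4*x^2 - 4*x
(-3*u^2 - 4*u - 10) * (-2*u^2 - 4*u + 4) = 6*u^4 + 20*u^3 + 24*u^2 + 24*u - 40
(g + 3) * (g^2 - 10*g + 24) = g^3 - 7*g^2 - 6*g + 72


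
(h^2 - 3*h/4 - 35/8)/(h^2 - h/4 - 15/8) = (-8*h^2 + 6*h + 35)/(-8*h^2 + 2*h + 15)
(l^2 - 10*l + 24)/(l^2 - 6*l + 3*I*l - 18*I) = (l - 4)/(l + 3*I)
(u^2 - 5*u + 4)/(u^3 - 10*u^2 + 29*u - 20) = 1/(u - 5)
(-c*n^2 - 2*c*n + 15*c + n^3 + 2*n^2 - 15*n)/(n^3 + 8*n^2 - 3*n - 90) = (-c + n)/(n + 6)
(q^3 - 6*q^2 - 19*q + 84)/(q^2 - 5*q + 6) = (q^2 - 3*q - 28)/(q - 2)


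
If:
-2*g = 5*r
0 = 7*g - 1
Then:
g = 1/7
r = -2/35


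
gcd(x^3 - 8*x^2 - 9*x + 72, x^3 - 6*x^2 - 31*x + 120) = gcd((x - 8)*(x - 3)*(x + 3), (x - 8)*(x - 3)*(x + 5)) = x^2 - 11*x + 24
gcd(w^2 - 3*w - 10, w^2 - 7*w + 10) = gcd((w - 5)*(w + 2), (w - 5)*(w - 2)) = w - 5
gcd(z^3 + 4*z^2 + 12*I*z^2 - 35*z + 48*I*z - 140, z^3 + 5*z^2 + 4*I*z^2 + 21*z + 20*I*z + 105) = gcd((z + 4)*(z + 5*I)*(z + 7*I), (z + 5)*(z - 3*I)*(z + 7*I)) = z + 7*I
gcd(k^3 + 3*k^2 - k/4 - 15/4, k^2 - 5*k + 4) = k - 1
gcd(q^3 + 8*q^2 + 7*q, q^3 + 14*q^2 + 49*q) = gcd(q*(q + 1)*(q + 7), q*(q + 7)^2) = q^2 + 7*q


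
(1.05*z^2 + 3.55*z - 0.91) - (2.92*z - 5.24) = 1.05*z^2 + 0.63*z + 4.33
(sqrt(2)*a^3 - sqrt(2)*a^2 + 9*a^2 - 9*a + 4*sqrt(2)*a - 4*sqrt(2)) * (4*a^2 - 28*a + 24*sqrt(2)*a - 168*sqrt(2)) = 4*sqrt(2)*a^5 - 32*sqrt(2)*a^4 + 84*a^4 - 672*a^3 + 260*sqrt(2)*a^3 - 1856*sqrt(2)*a^2 + 780*a^2 - 1536*a + 1624*sqrt(2)*a + 1344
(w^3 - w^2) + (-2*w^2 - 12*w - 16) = w^3 - 3*w^2 - 12*w - 16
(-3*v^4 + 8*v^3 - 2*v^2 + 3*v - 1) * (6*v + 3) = -18*v^5 + 39*v^4 + 12*v^3 + 12*v^2 + 3*v - 3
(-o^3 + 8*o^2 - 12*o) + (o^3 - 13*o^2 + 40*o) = -5*o^2 + 28*o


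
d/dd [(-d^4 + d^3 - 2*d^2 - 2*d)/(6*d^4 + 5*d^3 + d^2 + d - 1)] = (-11*d^6 + 22*d^5 + 44*d^4 + 26*d^3 - 3*d^2 + 4*d + 2)/(36*d^8 + 60*d^7 + 37*d^6 + 22*d^5 - d^4 - 8*d^3 - d^2 - 2*d + 1)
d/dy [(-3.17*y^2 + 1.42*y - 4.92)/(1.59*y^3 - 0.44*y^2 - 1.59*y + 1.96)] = (5.0403*y^4 - 4.5156*y^3 + 29.1335*y^2 - 16.756*y - 5.0396)/(2.5281*y^6 - 1.3992*y^5 - 4.8626*y^4 + 7.632*y^3 + 0.8033*y^2 - 6.2328*y + 3.8416)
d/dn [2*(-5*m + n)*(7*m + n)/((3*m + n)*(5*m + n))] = 4*m*(155*m^2 + 50*m*n + 3*n^2)/(225*m^4 + 240*m^3*n + 94*m^2*n^2 + 16*m*n^3 + n^4)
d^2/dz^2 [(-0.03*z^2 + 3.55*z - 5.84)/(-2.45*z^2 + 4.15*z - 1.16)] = (2.22044604925031e-16*z^4 - 42.0077*z^3 + 209.81604*z^2 - 295.7346*z + 133.865576)/(14.706125*z^6 - 74.731125*z^5 + 147.474075*z^4 - 142.239175*z^3 + 69.82446*z^2 - 16.75272*z + 1.560896)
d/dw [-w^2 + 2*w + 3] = 2 - 2*w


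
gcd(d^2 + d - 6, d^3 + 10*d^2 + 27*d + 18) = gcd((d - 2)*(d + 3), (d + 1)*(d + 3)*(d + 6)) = d + 3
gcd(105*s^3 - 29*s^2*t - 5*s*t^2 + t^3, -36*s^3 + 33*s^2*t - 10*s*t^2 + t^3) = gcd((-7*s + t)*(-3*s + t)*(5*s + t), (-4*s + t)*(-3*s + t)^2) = 3*s - t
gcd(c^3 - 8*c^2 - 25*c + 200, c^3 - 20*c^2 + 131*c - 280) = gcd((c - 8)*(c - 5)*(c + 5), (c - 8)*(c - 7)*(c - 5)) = c^2 - 13*c + 40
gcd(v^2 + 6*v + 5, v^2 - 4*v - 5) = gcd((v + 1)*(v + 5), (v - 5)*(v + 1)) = v + 1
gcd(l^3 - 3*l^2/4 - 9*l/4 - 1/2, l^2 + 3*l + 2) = l + 1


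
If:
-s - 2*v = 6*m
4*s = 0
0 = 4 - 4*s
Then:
No Solution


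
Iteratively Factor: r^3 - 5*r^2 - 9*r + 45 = (r - 5)*(r^2 - 9) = (r - 5)*(r + 3)*(r - 3)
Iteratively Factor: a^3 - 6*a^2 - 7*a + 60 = (a - 4)*(a^2 - 2*a - 15) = (a - 5)*(a - 4)*(a + 3)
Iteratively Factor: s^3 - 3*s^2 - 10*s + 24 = (s - 2)*(s^2 - s - 12) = (s - 4)*(s - 2)*(s + 3)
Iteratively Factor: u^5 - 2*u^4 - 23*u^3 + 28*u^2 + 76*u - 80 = (u - 5)*(u^4 + 3*u^3 - 8*u^2 - 12*u + 16) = (u - 5)*(u + 4)*(u^3 - u^2 - 4*u + 4) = (u - 5)*(u - 1)*(u + 4)*(u^2 - 4) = (u - 5)*(u - 2)*(u - 1)*(u + 4)*(u + 2)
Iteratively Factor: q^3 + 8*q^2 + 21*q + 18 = (q + 3)*(q^2 + 5*q + 6) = (q + 2)*(q + 3)*(q + 3)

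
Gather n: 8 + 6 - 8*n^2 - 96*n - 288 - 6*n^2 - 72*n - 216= -14*n^2 - 168*n - 490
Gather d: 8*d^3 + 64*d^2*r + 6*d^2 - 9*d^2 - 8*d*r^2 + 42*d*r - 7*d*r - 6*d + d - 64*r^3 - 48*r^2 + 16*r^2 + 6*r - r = 8*d^3 + d^2*(64*r - 3) + d*(-8*r^2 + 35*r - 5) - 64*r^3 - 32*r^2 + 5*r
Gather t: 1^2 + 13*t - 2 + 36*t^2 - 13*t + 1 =36*t^2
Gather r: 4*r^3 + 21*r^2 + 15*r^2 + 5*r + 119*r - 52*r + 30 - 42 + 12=4*r^3 + 36*r^2 + 72*r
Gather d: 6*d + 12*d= 18*d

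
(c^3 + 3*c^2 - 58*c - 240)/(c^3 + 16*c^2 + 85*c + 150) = (c - 8)/(c + 5)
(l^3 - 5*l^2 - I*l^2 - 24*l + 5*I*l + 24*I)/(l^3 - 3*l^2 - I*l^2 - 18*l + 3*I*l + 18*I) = (l - 8)/(l - 6)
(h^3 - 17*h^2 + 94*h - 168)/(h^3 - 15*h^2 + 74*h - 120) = (h - 7)/(h - 5)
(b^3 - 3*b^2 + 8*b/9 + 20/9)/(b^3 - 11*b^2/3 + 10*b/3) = (b + 2/3)/b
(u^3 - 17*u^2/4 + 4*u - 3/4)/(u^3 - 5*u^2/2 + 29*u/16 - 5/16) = 4*(u - 3)/(4*u - 5)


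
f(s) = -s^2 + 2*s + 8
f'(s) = 2 - 2*s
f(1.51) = 8.74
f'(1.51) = -1.02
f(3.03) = 4.88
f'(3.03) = -4.06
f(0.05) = 8.10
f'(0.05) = 1.90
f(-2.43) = -2.76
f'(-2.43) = 6.86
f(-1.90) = 0.59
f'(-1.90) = 5.80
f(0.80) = 8.96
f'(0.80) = 0.40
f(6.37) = -19.84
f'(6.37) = -10.74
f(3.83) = 0.99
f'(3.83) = -5.66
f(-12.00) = -160.00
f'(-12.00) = 26.00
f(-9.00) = -91.00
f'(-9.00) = 20.00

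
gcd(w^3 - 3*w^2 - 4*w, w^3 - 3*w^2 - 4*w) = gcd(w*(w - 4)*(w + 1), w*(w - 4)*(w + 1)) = w^3 - 3*w^2 - 4*w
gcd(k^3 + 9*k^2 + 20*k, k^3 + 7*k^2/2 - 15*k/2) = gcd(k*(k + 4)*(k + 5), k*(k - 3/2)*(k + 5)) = k^2 + 5*k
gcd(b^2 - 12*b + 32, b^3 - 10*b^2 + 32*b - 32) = b - 4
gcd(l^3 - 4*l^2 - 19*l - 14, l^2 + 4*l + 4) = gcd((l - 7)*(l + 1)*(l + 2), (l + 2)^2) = l + 2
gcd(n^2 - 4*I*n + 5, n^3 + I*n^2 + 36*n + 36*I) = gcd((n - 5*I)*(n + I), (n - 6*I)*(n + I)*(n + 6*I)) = n + I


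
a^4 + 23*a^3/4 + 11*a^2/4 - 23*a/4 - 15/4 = (a - 1)*(a + 3/4)*(a + 1)*(a + 5)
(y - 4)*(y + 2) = y^2 - 2*y - 8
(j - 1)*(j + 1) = j^2 - 1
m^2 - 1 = (m - 1)*(m + 1)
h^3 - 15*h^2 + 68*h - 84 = (h - 7)*(h - 6)*(h - 2)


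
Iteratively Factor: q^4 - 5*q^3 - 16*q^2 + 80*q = (q)*(q^3 - 5*q^2 - 16*q + 80) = q*(q - 5)*(q^2 - 16) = q*(q - 5)*(q - 4)*(q + 4)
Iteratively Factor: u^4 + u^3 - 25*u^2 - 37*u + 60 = (u - 5)*(u^3 + 6*u^2 + 5*u - 12) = (u - 5)*(u - 1)*(u^2 + 7*u + 12) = (u - 5)*(u - 1)*(u + 3)*(u + 4)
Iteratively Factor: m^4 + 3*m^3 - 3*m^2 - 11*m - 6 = (m + 3)*(m^3 - 3*m - 2) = (m - 2)*(m + 3)*(m^2 + 2*m + 1) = (m - 2)*(m + 1)*(m + 3)*(m + 1)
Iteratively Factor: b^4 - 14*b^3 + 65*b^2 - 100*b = (b - 5)*(b^3 - 9*b^2 + 20*b) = (b - 5)*(b - 4)*(b^2 - 5*b) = (b - 5)^2*(b - 4)*(b)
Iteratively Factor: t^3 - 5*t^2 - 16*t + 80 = (t - 4)*(t^2 - t - 20) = (t - 4)*(t + 4)*(t - 5)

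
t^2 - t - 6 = (t - 3)*(t + 2)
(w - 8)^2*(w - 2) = w^3 - 18*w^2 + 96*w - 128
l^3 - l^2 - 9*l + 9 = (l - 3)*(l - 1)*(l + 3)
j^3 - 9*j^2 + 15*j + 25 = (j - 5)^2*(j + 1)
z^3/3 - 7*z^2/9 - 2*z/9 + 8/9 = (z/3 + 1/3)*(z - 2)*(z - 4/3)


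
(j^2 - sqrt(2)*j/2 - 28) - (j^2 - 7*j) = -sqrt(2)*j/2 + 7*j - 28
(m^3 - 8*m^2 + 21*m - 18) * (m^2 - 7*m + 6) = m^5 - 15*m^4 + 83*m^3 - 213*m^2 + 252*m - 108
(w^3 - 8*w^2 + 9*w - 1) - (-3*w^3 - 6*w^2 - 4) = 4*w^3 - 2*w^2 + 9*w + 3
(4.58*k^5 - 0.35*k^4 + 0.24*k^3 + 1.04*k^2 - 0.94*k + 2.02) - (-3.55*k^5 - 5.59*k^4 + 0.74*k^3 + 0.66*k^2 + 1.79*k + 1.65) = 8.13*k^5 + 5.24*k^4 - 0.5*k^3 + 0.38*k^2 - 2.73*k + 0.37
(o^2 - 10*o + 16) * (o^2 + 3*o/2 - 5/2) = o^4 - 17*o^3/2 - 3*o^2/2 + 49*o - 40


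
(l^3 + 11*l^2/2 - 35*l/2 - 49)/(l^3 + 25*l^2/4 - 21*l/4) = 2*(2*l^2 - 3*l - 14)/(l*(4*l - 3))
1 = 1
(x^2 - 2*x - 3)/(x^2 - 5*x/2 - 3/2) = 2*(x + 1)/(2*x + 1)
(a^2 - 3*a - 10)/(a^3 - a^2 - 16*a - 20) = 1/(a + 2)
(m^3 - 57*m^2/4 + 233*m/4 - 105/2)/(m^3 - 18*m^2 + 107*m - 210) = (m - 5/4)/(m - 5)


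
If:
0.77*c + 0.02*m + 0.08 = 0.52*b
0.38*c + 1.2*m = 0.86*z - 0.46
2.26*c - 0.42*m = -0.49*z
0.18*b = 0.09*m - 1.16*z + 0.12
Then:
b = 0.03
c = -0.07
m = -0.31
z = 0.07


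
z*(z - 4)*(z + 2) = z^3 - 2*z^2 - 8*z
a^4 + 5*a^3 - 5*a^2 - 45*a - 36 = (a - 3)*(a + 1)*(a + 3)*(a + 4)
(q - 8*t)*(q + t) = q^2 - 7*q*t - 8*t^2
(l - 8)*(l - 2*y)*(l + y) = l^3 - l^2*y - 8*l^2 - 2*l*y^2 + 8*l*y + 16*y^2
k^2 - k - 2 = (k - 2)*(k + 1)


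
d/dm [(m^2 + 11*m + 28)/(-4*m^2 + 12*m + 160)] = (7*m^2 + 68*m + 178)/(2*(m^4 - 6*m^3 - 71*m^2 + 240*m + 1600))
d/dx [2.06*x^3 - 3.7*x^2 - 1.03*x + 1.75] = 6.18*x^2 - 7.4*x - 1.03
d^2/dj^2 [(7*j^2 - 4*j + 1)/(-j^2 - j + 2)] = 2*(11*j^3 - 45*j^2 + 21*j - 23)/(j^6 + 3*j^5 - 3*j^4 - 11*j^3 + 6*j^2 + 12*j - 8)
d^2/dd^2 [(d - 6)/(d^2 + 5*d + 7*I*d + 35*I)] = 2*((d - 6)*(2*d + 5 + 7*I)^2 + (-3*d + 1 - 7*I)*(d^2 + 5*d + 7*I*d + 35*I))/(d^2 + 5*d + 7*I*d + 35*I)^3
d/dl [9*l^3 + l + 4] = 27*l^2 + 1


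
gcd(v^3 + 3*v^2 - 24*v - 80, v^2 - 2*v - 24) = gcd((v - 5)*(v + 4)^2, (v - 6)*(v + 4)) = v + 4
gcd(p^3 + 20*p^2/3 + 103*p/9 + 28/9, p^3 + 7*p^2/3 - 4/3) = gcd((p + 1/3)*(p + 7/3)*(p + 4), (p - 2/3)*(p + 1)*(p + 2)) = 1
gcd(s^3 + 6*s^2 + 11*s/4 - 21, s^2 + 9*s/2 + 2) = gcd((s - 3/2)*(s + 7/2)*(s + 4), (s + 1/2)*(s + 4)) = s + 4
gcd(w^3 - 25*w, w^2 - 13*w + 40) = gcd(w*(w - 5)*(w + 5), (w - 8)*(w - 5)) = w - 5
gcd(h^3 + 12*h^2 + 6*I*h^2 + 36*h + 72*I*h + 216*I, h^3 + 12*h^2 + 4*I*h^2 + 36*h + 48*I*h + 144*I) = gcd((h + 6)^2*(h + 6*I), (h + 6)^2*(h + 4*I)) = h^2 + 12*h + 36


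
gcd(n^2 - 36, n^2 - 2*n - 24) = n - 6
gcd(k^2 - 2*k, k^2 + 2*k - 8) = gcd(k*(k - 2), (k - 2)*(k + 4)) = k - 2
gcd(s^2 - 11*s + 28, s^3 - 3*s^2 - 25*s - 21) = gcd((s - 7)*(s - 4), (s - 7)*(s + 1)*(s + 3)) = s - 7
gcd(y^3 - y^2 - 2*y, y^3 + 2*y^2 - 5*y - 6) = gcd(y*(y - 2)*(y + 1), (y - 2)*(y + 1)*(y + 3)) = y^2 - y - 2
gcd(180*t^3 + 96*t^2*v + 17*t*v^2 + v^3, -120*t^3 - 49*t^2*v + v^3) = 5*t + v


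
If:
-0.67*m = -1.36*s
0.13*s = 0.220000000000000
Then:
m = 3.44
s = 1.69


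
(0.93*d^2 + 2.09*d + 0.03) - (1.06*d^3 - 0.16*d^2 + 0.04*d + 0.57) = -1.06*d^3 + 1.09*d^2 + 2.05*d - 0.54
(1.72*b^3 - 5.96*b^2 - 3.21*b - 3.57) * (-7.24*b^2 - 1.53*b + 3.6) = -12.4528*b^5 + 40.5188*b^4 + 38.5512*b^3 + 9.3021*b^2 - 6.0939*b - 12.852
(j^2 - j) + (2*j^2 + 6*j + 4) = 3*j^2 + 5*j + 4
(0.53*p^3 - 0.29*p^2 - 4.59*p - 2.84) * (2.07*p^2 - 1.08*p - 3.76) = 1.0971*p^5 - 1.1727*p^4 - 11.1809*p^3 + 0.168800000000001*p^2 + 20.3256*p + 10.6784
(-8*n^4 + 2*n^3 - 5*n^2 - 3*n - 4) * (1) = -8*n^4 + 2*n^3 - 5*n^2 - 3*n - 4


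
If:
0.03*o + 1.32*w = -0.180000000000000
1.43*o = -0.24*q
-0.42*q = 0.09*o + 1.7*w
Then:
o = -0.09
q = 0.56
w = -0.13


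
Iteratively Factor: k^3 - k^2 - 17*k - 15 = (k + 3)*(k^2 - 4*k - 5) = (k - 5)*(k + 3)*(k + 1)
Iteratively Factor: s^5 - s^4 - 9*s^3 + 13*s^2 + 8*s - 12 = (s - 1)*(s^4 - 9*s^2 + 4*s + 12) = (s - 2)*(s - 1)*(s^3 + 2*s^2 - 5*s - 6) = (s - 2)*(s - 1)*(s + 3)*(s^2 - s - 2) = (s - 2)^2*(s - 1)*(s + 3)*(s + 1)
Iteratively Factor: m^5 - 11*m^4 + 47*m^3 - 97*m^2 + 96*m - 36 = (m - 3)*(m^4 - 8*m^3 + 23*m^2 - 28*m + 12) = (m - 3)*(m - 2)*(m^3 - 6*m^2 + 11*m - 6) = (m - 3)*(m - 2)*(m - 1)*(m^2 - 5*m + 6) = (m - 3)^2*(m - 2)*(m - 1)*(m - 2)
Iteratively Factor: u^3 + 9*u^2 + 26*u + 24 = (u + 3)*(u^2 + 6*u + 8) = (u + 2)*(u + 3)*(u + 4)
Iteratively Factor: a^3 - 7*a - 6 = (a + 1)*(a^2 - a - 6) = (a - 3)*(a + 1)*(a + 2)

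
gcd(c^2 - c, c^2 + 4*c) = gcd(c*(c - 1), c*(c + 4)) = c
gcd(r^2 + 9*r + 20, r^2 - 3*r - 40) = r + 5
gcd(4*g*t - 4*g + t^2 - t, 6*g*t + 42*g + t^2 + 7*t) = 1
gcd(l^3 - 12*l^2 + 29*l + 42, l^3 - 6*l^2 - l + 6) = l^2 - 5*l - 6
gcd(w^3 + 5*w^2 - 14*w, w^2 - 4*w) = w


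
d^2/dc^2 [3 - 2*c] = 0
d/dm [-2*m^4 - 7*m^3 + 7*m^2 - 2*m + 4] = -8*m^3 - 21*m^2 + 14*m - 2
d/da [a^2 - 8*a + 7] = 2*a - 8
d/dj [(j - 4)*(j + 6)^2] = (j + 6)*(3*j - 2)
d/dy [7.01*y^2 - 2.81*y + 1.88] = 14.02*y - 2.81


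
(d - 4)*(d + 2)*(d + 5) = d^3 + 3*d^2 - 18*d - 40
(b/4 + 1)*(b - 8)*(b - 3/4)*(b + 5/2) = b^4/4 - 9*b^3/16 - 327*b^2/32 - 97*b/8 + 15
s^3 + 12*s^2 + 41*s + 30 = (s + 1)*(s + 5)*(s + 6)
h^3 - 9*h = h*(h - 3)*(h + 3)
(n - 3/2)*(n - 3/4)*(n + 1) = n^3 - 5*n^2/4 - 9*n/8 + 9/8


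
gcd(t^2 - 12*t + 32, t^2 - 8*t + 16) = t - 4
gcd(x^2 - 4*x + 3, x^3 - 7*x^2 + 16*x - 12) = x - 3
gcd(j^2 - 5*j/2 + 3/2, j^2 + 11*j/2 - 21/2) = j - 3/2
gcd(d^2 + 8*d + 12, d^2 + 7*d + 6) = d + 6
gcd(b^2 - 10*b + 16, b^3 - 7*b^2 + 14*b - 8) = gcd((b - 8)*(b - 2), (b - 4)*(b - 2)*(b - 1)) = b - 2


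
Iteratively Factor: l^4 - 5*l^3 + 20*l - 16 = (l + 2)*(l^3 - 7*l^2 + 14*l - 8) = (l - 1)*(l + 2)*(l^2 - 6*l + 8) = (l - 2)*(l - 1)*(l + 2)*(l - 4)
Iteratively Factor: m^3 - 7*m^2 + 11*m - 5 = (m - 1)*(m^2 - 6*m + 5) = (m - 5)*(m - 1)*(m - 1)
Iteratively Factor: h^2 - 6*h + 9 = (h - 3)*(h - 3)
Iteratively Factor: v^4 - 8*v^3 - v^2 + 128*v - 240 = (v + 4)*(v^3 - 12*v^2 + 47*v - 60) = (v - 4)*(v + 4)*(v^2 - 8*v + 15) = (v - 4)*(v - 3)*(v + 4)*(v - 5)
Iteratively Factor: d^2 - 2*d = (d - 2)*(d)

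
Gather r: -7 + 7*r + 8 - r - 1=6*r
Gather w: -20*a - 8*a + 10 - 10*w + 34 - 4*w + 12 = -28*a - 14*w + 56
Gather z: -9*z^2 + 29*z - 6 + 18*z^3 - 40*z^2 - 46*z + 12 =18*z^3 - 49*z^2 - 17*z + 6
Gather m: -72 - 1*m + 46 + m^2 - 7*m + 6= m^2 - 8*m - 20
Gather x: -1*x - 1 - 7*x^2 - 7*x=-7*x^2 - 8*x - 1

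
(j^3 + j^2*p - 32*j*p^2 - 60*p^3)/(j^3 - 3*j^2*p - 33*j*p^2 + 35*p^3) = (j^2 - 4*j*p - 12*p^2)/(j^2 - 8*j*p + 7*p^2)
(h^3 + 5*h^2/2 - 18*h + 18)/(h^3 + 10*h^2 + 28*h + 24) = (h^2 - 7*h/2 + 3)/(h^2 + 4*h + 4)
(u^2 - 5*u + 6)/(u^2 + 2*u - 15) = (u - 2)/(u + 5)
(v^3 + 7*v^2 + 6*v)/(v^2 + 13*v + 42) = v*(v + 1)/(v + 7)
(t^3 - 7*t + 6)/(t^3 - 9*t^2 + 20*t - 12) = (t + 3)/(t - 6)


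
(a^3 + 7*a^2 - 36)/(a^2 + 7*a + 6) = (a^2 + a - 6)/(a + 1)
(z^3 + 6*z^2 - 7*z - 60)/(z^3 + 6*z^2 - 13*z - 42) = (z^2 + 9*z + 20)/(z^2 + 9*z + 14)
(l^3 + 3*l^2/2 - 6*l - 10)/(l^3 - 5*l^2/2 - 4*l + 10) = (l + 2)/(l - 2)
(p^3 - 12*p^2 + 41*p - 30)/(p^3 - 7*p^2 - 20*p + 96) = (p^3 - 12*p^2 + 41*p - 30)/(p^3 - 7*p^2 - 20*p + 96)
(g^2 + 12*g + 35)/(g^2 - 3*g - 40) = (g + 7)/(g - 8)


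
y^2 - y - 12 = (y - 4)*(y + 3)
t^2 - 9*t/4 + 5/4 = (t - 5/4)*(t - 1)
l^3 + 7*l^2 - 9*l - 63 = (l - 3)*(l + 3)*(l + 7)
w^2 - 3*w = w*(w - 3)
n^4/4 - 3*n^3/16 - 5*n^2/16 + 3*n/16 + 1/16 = (n/4 + 1/4)*(n - 1)^2*(n + 1/4)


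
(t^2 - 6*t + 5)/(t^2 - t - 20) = (t - 1)/(t + 4)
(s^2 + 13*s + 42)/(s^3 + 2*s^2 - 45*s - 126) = (s + 7)/(s^2 - 4*s - 21)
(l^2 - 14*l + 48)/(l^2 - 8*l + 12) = (l - 8)/(l - 2)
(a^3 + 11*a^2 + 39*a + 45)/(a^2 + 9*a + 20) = (a^2 + 6*a + 9)/(a + 4)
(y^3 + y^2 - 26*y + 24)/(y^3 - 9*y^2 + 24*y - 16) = (y + 6)/(y - 4)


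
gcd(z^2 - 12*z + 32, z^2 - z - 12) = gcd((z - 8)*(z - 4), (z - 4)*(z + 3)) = z - 4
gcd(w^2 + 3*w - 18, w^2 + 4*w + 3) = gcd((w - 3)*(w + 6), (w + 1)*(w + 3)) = 1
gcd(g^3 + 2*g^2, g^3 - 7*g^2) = g^2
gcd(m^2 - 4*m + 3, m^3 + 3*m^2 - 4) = m - 1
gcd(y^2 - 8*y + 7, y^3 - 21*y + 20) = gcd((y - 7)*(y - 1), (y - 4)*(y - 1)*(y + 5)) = y - 1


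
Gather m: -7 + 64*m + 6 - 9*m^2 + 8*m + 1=-9*m^2 + 72*m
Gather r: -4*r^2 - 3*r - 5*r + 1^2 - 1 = -4*r^2 - 8*r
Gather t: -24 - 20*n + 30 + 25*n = 5*n + 6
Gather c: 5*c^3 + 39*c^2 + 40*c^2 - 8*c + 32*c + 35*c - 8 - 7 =5*c^3 + 79*c^2 + 59*c - 15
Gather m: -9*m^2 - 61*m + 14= -9*m^2 - 61*m + 14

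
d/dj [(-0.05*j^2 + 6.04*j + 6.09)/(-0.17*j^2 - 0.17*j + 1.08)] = (1.0353*j^2 + 1.9626*j + 7.5585)/(0.0289*j^4 + 0.0578*j^3 - 0.3383*j^2 - 0.3672*j + 1.1664)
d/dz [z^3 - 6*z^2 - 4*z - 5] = 3*z^2 - 12*z - 4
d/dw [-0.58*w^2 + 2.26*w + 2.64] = 2.26 - 1.16*w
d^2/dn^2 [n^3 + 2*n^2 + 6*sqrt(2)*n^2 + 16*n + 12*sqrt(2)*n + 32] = 6*n + 4 + 12*sqrt(2)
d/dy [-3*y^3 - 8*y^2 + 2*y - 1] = -9*y^2 - 16*y + 2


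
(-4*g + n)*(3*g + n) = -12*g^2 - g*n + n^2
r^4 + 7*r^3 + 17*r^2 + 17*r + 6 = (r + 1)^2*(r + 2)*(r + 3)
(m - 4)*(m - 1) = m^2 - 5*m + 4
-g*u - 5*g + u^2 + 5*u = (-g + u)*(u + 5)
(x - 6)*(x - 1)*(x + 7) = x^3 - 43*x + 42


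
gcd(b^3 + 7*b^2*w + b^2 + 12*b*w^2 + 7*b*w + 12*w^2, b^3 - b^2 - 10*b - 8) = b + 1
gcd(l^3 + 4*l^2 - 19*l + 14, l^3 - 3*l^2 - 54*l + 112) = l^2 + 5*l - 14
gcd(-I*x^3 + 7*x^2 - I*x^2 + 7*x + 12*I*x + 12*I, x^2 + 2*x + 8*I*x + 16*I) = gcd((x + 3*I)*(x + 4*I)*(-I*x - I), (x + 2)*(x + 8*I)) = 1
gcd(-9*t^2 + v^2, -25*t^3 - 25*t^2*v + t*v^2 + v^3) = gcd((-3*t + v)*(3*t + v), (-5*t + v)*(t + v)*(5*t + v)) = 1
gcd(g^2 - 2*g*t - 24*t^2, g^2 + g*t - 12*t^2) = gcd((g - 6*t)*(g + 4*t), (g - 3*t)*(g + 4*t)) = g + 4*t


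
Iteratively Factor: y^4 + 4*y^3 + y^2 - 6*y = (y)*(y^3 + 4*y^2 + y - 6) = y*(y - 1)*(y^2 + 5*y + 6) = y*(y - 1)*(y + 3)*(y + 2)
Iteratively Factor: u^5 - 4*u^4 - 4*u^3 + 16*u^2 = (u - 4)*(u^4 - 4*u^2) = (u - 4)*(u + 2)*(u^3 - 2*u^2) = (u - 4)*(u - 2)*(u + 2)*(u^2) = u*(u - 4)*(u - 2)*(u + 2)*(u)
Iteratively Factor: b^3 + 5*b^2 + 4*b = (b + 4)*(b^2 + b) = b*(b + 4)*(b + 1)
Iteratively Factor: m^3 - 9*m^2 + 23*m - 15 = (m - 5)*(m^2 - 4*m + 3) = (m - 5)*(m - 3)*(m - 1)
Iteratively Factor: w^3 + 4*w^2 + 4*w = (w + 2)*(w^2 + 2*w) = (w + 2)^2*(w)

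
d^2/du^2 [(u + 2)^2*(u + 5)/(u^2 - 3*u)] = 120*(u^3 + u^2 - 3*u + 3)/(u^3*(u^3 - 9*u^2 + 27*u - 27))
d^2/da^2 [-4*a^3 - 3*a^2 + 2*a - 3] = -24*a - 6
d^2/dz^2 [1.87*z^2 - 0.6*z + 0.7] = 3.74000000000000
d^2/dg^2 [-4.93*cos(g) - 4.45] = 4.93*cos(g)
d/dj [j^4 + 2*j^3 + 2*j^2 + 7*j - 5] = 4*j^3 + 6*j^2 + 4*j + 7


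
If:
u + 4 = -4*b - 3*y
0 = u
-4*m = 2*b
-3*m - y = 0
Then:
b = -8/17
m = 4/17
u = 0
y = -12/17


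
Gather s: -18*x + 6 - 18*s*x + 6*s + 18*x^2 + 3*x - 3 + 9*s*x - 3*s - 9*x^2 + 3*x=s*(3 - 9*x) + 9*x^2 - 12*x + 3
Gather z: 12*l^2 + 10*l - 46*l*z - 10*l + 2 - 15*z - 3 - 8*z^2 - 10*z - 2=12*l^2 - 8*z^2 + z*(-46*l - 25) - 3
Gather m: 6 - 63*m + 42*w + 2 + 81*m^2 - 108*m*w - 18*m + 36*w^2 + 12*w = 81*m^2 + m*(-108*w - 81) + 36*w^2 + 54*w + 8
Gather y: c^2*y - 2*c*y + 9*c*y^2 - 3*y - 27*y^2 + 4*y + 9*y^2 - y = y^2*(9*c - 18) + y*(c^2 - 2*c)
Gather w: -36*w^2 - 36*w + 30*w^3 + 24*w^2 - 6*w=30*w^3 - 12*w^2 - 42*w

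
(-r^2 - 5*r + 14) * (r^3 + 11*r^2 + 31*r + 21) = -r^5 - 16*r^4 - 72*r^3 - 22*r^2 + 329*r + 294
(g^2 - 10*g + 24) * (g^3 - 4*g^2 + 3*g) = g^5 - 14*g^4 + 67*g^3 - 126*g^2 + 72*g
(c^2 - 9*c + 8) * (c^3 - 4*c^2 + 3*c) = c^5 - 13*c^4 + 47*c^3 - 59*c^2 + 24*c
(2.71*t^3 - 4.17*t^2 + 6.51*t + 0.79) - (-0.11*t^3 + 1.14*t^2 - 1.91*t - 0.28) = 2.82*t^3 - 5.31*t^2 + 8.42*t + 1.07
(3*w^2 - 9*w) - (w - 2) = 3*w^2 - 10*w + 2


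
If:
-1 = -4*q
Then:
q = 1/4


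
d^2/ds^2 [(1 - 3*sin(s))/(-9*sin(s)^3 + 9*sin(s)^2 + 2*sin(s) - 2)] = 2*(-486*sin(s)^6 + 243*sin(s)^5 + 297*sin(s)^4 - 396*sin(s)^3 + 333*sin(s)^2 - 148*sin(s) + 10)/((sin(s) - 1)^2*(9*sin(s)^2 - 2)^3)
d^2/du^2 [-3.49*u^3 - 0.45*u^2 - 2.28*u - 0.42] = -20.94*u - 0.9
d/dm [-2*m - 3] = -2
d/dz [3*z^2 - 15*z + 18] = 6*z - 15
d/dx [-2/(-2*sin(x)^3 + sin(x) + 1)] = 2*(1 - 6*sin(x)^2)*cos(x)/(-2*sin(x)^3 + sin(x) + 1)^2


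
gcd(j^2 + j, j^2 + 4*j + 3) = j + 1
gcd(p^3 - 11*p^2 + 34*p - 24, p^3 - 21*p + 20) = p^2 - 5*p + 4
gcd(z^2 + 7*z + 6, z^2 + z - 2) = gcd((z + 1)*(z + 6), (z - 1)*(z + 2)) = 1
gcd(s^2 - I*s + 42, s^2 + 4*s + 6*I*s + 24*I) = s + 6*I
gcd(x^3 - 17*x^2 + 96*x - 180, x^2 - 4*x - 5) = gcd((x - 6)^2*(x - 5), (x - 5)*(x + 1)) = x - 5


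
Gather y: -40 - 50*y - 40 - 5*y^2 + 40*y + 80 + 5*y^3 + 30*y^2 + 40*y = 5*y^3 + 25*y^2 + 30*y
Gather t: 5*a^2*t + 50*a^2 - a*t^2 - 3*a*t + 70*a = 50*a^2 - a*t^2 + 70*a + t*(5*a^2 - 3*a)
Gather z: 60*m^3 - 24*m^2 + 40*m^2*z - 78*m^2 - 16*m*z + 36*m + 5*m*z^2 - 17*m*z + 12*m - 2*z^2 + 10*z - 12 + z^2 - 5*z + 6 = 60*m^3 - 102*m^2 + 48*m + z^2*(5*m - 1) + z*(40*m^2 - 33*m + 5) - 6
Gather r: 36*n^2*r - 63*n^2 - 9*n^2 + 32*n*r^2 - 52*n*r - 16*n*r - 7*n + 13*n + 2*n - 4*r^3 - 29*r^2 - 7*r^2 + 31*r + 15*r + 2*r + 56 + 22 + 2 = -72*n^2 + 8*n - 4*r^3 + r^2*(32*n - 36) + r*(36*n^2 - 68*n + 48) + 80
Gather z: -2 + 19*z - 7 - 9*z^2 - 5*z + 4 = -9*z^2 + 14*z - 5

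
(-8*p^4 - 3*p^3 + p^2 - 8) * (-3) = 24*p^4 + 9*p^3 - 3*p^2 + 24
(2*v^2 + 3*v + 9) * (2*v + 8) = 4*v^3 + 22*v^2 + 42*v + 72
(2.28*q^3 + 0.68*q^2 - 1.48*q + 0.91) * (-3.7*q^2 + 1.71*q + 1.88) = -8.436*q^5 + 1.3828*q^4 + 10.9252*q^3 - 4.6194*q^2 - 1.2263*q + 1.7108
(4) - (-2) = 6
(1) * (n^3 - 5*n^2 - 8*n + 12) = n^3 - 5*n^2 - 8*n + 12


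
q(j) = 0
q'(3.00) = 0.00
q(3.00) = 0.00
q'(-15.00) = 0.00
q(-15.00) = 0.00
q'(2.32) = 0.00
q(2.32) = 0.00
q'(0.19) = 0.00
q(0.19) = 0.00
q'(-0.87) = 0.00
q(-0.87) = 0.00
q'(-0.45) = 0.00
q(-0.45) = 0.00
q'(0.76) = 0.00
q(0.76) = 0.00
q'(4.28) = 0.00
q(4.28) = 0.00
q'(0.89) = 0.00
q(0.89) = 0.00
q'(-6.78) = 0.00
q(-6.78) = 0.00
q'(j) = 0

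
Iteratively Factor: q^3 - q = (q + 1)*(q^2 - q) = q*(q + 1)*(q - 1)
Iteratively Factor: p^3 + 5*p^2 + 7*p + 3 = (p + 3)*(p^2 + 2*p + 1) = (p + 1)*(p + 3)*(p + 1)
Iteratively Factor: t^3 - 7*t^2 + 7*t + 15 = (t + 1)*(t^2 - 8*t + 15) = (t - 5)*(t + 1)*(t - 3)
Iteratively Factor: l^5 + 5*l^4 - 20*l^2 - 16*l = (l + 1)*(l^4 + 4*l^3 - 4*l^2 - 16*l) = (l + 1)*(l + 4)*(l^3 - 4*l) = (l + 1)*(l + 2)*(l + 4)*(l^2 - 2*l) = (l - 2)*(l + 1)*(l + 2)*(l + 4)*(l)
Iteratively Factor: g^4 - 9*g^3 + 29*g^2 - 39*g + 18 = (g - 1)*(g^3 - 8*g^2 + 21*g - 18) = (g - 2)*(g - 1)*(g^2 - 6*g + 9) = (g - 3)*(g - 2)*(g - 1)*(g - 3)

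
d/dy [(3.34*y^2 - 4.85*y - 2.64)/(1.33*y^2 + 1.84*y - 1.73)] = (12.5961*y^2 - 4.534*y + 13.2481)/(1.7689*y^4 + 4.8944*y^3 - 1.2162*y^2 - 6.3664*y + 2.9929)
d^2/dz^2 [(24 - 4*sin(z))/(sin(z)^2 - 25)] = 4*(9*sin(z)^5 - 24*sin(z)^4 - 564*sin(z)^2 + 581*sin(z) - 69*sin(3*z)/2 - sin(5*z)/2 + 300)/((sin(z) - 5)^3*(sin(z) + 5)^3)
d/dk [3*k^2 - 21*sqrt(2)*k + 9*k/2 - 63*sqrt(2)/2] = 6*k - 21*sqrt(2) + 9/2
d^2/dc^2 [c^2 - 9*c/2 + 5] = 2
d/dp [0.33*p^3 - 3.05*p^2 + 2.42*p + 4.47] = 0.99*p^2 - 6.1*p + 2.42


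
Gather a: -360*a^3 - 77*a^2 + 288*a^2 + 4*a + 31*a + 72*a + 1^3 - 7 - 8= -360*a^3 + 211*a^2 + 107*a - 14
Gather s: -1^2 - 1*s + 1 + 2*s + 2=s + 2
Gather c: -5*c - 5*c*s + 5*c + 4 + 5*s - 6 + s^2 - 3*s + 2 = -5*c*s + s^2 + 2*s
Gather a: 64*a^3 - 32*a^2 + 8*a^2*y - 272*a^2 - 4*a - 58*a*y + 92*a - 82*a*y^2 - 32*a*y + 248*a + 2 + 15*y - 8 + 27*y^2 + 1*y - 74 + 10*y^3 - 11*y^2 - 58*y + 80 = 64*a^3 + a^2*(8*y - 304) + a*(-82*y^2 - 90*y + 336) + 10*y^3 + 16*y^2 - 42*y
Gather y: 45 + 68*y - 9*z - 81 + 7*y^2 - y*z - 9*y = 7*y^2 + y*(59 - z) - 9*z - 36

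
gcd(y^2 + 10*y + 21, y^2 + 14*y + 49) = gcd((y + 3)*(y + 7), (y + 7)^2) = y + 7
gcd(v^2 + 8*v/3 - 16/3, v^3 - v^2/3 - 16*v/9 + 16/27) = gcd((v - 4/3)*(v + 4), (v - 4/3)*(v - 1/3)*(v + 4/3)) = v - 4/3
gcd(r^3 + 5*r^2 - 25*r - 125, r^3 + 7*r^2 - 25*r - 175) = r^2 - 25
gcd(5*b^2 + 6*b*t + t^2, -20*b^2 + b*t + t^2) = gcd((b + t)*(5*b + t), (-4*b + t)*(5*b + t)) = 5*b + t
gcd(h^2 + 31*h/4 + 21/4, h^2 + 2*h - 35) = h + 7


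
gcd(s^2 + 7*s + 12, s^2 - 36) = 1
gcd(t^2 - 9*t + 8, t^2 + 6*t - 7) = t - 1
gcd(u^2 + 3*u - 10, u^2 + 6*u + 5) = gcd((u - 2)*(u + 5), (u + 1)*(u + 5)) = u + 5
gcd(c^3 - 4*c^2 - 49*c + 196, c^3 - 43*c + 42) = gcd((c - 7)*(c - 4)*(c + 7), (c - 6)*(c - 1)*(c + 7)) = c + 7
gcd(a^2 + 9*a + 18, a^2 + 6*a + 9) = a + 3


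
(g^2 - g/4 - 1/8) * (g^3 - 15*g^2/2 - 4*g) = g^5 - 31*g^4/4 - 9*g^3/4 + 31*g^2/16 + g/2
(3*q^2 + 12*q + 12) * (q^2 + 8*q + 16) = 3*q^4 + 36*q^3 + 156*q^2 + 288*q + 192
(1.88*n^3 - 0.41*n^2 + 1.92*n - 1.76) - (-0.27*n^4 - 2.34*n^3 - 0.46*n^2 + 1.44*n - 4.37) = 0.27*n^4 + 4.22*n^3 + 0.05*n^2 + 0.48*n + 2.61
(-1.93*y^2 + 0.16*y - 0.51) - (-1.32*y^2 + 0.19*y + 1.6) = -0.61*y^2 - 0.03*y - 2.11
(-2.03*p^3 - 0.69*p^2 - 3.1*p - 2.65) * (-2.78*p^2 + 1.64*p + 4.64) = 5.6434*p^5 - 1.411*p^4 - 1.9328*p^3 - 0.9186*p^2 - 18.73*p - 12.296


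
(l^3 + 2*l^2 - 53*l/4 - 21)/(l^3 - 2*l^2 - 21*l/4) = (l + 4)/l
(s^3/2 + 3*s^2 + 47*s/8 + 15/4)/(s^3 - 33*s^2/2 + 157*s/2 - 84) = (4*s^3 + 24*s^2 + 47*s + 30)/(4*(2*s^3 - 33*s^2 + 157*s - 168))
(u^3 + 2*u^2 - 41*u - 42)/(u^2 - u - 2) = (u^2 + u - 42)/(u - 2)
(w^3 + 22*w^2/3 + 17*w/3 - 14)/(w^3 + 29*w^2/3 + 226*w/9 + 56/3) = 3*(w - 1)/(3*w + 4)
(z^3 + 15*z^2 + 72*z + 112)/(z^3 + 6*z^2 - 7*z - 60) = (z^2 + 11*z + 28)/(z^2 + 2*z - 15)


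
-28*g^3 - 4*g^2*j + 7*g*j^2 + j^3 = (-2*g + j)*(2*g + j)*(7*g + j)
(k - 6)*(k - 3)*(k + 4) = k^3 - 5*k^2 - 18*k + 72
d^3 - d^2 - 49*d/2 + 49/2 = (d - 1)*(d - 7*sqrt(2)/2)*(d + 7*sqrt(2)/2)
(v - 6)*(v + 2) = v^2 - 4*v - 12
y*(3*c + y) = 3*c*y + y^2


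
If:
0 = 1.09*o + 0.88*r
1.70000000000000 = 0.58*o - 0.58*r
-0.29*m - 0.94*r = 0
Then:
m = 5.26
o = 1.31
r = -1.62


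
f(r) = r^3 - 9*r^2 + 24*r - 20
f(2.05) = -0.01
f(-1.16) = -61.51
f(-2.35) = -139.08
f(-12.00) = -3332.00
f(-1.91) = -105.64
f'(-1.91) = 69.32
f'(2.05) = -0.29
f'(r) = 3*r^2 - 18*r + 24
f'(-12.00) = 672.00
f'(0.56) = 14.86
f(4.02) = -4.00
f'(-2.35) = 82.87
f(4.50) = -3.12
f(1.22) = -2.30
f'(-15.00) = 969.00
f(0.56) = -9.21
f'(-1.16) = 48.92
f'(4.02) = 0.12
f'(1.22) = 6.51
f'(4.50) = 3.75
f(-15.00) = -5780.00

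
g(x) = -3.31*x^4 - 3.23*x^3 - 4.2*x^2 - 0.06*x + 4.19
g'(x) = -13.24*x^3 - 9.69*x^2 - 8.4*x - 0.06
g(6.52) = -7051.61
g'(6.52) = -4136.46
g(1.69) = -50.50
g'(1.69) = -105.84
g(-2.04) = -43.07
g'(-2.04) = 89.15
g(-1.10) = -1.37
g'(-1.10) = 15.08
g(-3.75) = -538.88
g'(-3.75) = 593.38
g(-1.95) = -35.57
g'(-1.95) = 77.65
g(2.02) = -94.80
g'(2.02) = -165.70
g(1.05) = -8.27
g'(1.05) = -34.89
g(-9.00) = -19697.71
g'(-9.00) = 8942.61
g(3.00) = -389.11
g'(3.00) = -469.95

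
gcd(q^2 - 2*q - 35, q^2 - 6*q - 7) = q - 7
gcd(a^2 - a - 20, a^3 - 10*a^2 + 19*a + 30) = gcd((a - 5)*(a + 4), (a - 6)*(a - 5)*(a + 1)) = a - 5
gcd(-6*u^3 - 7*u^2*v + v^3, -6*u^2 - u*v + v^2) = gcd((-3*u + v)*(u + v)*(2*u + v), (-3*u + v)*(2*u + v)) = 6*u^2 + u*v - v^2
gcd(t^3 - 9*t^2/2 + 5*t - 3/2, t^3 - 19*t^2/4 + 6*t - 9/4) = t^2 - 4*t + 3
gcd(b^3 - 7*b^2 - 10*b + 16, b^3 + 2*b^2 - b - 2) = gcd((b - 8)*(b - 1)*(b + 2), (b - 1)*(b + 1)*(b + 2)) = b^2 + b - 2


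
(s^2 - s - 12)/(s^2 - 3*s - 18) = (s - 4)/(s - 6)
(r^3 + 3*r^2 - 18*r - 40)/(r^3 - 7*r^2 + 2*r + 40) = (r + 5)/(r - 5)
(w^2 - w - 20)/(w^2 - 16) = (w - 5)/(w - 4)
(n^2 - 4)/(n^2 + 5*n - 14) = (n + 2)/(n + 7)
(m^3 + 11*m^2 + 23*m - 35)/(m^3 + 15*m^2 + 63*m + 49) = (m^2 + 4*m - 5)/(m^2 + 8*m + 7)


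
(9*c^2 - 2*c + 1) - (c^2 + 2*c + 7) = 8*c^2 - 4*c - 6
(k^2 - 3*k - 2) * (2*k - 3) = 2*k^3 - 9*k^2 + 5*k + 6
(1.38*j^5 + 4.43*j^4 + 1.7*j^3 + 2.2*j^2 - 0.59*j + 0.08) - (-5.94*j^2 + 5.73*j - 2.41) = 1.38*j^5 + 4.43*j^4 + 1.7*j^3 + 8.14*j^2 - 6.32*j + 2.49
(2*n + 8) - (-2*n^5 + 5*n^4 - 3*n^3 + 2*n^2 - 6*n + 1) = 2*n^5 - 5*n^4 + 3*n^3 - 2*n^2 + 8*n + 7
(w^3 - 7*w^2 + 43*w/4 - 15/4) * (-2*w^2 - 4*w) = -2*w^5 + 10*w^4 + 13*w^3/2 - 71*w^2/2 + 15*w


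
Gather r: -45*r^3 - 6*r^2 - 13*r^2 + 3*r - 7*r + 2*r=-45*r^3 - 19*r^2 - 2*r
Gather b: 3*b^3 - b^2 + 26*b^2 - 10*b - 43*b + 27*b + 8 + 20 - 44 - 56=3*b^3 + 25*b^2 - 26*b - 72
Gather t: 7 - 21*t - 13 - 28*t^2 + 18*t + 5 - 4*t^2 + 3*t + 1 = -32*t^2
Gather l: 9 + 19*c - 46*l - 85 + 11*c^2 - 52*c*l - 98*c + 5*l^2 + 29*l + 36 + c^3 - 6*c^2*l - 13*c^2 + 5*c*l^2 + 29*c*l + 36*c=c^3 - 2*c^2 - 43*c + l^2*(5*c + 5) + l*(-6*c^2 - 23*c - 17) - 40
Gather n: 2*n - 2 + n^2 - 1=n^2 + 2*n - 3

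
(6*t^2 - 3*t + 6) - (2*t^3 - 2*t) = -2*t^3 + 6*t^2 - t + 6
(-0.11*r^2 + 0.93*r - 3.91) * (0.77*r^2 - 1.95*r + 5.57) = -0.0847*r^4 + 0.9306*r^3 - 5.4369*r^2 + 12.8046*r - 21.7787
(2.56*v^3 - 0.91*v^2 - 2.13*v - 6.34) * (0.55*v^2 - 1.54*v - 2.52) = 1.408*v^5 - 4.4429*v^4 - 6.2213*v^3 + 2.0864*v^2 + 15.1312*v + 15.9768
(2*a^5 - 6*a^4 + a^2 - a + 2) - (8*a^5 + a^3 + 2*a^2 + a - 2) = -6*a^5 - 6*a^4 - a^3 - a^2 - 2*a + 4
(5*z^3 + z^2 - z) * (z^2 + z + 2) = 5*z^5 + 6*z^4 + 10*z^3 + z^2 - 2*z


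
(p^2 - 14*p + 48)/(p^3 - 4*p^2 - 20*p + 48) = (p - 8)/(p^2 + 2*p - 8)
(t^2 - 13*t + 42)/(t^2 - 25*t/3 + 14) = 3*(t - 7)/(3*t - 7)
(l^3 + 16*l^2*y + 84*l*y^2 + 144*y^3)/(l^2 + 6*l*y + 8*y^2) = (l^2 + 12*l*y + 36*y^2)/(l + 2*y)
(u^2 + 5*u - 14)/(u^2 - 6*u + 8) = (u + 7)/(u - 4)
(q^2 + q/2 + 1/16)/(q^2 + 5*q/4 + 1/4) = (q + 1/4)/(q + 1)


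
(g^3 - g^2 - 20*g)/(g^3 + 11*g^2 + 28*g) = (g - 5)/(g + 7)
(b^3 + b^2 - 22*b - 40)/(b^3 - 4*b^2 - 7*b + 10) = (b + 4)/(b - 1)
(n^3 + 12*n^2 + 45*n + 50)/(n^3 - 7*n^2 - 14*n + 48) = (n^3 + 12*n^2 + 45*n + 50)/(n^3 - 7*n^2 - 14*n + 48)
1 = 1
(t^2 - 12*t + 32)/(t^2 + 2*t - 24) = (t - 8)/(t + 6)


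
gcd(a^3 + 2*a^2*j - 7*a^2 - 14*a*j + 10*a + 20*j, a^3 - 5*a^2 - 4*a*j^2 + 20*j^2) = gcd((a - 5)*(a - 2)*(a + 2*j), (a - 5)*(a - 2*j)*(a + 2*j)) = a^2 + 2*a*j - 5*a - 10*j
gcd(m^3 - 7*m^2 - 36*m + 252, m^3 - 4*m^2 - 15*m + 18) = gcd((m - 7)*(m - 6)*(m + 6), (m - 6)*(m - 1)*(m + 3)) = m - 6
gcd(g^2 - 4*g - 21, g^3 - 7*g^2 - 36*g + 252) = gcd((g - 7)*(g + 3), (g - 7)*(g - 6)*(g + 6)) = g - 7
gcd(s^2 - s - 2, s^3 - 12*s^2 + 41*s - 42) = s - 2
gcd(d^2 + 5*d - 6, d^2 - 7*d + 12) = 1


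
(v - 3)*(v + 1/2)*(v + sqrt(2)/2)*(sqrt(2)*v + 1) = sqrt(2)*v^4 - 5*sqrt(2)*v^3/2 + 2*v^3 - 5*v^2 - sqrt(2)*v^2 - 3*v - 5*sqrt(2)*v/4 - 3*sqrt(2)/4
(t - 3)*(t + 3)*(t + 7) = t^3 + 7*t^2 - 9*t - 63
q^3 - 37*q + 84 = (q - 4)*(q - 3)*(q + 7)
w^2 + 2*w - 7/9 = (w - 1/3)*(w + 7/3)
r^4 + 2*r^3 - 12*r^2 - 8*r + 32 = (r - 2)^2*(r + 2)*(r + 4)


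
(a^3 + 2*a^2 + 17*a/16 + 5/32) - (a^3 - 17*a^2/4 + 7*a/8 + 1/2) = 25*a^2/4 + 3*a/16 - 11/32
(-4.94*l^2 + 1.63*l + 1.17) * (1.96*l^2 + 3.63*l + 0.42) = -9.6824*l^4 - 14.7374*l^3 + 6.1353*l^2 + 4.9317*l + 0.4914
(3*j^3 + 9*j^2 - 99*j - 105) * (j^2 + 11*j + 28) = 3*j^5 + 42*j^4 + 84*j^3 - 942*j^2 - 3927*j - 2940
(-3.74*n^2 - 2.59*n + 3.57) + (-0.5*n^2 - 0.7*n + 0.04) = -4.24*n^2 - 3.29*n + 3.61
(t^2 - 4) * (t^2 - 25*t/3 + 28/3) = t^4 - 25*t^3/3 + 16*t^2/3 + 100*t/3 - 112/3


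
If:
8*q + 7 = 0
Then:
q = -7/8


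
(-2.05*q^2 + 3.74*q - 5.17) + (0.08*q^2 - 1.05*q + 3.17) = -1.97*q^2 + 2.69*q - 2.0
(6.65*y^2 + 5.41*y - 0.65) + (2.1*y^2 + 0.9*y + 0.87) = 8.75*y^2 + 6.31*y + 0.22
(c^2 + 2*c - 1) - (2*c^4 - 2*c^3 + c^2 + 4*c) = -2*c^4 + 2*c^3 - 2*c - 1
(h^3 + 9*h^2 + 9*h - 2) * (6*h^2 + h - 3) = 6*h^5 + 55*h^4 + 60*h^3 - 30*h^2 - 29*h + 6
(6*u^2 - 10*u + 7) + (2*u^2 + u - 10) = 8*u^2 - 9*u - 3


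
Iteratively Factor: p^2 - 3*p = (p)*(p - 3)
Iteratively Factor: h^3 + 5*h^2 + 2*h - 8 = (h + 2)*(h^2 + 3*h - 4) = (h + 2)*(h + 4)*(h - 1)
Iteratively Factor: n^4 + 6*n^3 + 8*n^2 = (n + 2)*(n^3 + 4*n^2) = n*(n + 2)*(n^2 + 4*n) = n*(n + 2)*(n + 4)*(n)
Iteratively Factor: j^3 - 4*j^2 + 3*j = (j - 3)*(j^2 - j) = j*(j - 3)*(j - 1)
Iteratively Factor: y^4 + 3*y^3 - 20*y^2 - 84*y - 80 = (y + 2)*(y^3 + y^2 - 22*y - 40) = (y + 2)^2*(y^2 - y - 20) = (y - 5)*(y + 2)^2*(y + 4)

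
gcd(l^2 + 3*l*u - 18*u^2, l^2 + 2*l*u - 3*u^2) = 1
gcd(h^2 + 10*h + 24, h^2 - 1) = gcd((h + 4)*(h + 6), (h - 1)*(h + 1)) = 1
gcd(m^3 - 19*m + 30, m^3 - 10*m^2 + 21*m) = m - 3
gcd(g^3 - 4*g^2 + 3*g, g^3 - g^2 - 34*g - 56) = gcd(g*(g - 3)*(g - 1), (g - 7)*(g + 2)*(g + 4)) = 1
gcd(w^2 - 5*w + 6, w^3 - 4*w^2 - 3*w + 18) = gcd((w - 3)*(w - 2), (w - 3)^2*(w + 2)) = w - 3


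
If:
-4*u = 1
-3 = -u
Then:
No Solution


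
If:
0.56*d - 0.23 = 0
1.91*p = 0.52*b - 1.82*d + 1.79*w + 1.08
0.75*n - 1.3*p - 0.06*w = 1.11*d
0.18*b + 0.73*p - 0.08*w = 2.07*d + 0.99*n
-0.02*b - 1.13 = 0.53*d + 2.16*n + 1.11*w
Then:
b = 5.97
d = 0.41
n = 0.34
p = -0.06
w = -1.99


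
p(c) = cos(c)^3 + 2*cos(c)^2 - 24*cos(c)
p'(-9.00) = -10.37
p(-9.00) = 22.77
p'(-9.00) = -10.37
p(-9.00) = 22.77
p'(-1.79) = -24.14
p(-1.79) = 5.30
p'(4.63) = -24.23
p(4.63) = 1.99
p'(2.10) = 21.80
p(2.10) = 12.50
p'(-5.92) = 6.27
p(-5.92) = -19.87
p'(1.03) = 18.13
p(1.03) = -11.69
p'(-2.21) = -20.32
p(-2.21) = 14.82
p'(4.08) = -20.42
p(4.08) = 14.68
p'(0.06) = 1.02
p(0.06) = -20.97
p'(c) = -3*sin(c)*cos(c)^2 - 4*sin(c)*cos(c) + 24*sin(c)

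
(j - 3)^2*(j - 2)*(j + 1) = j^4 - 7*j^3 + 13*j^2 + 3*j - 18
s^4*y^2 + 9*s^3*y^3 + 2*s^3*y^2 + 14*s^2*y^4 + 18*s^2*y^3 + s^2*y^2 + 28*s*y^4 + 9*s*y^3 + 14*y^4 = (s + 2*y)*(s + 7*y)*(s*y + y)^2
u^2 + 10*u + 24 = (u + 4)*(u + 6)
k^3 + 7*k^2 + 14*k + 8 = (k + 1)*(k + 2)*(k + 4)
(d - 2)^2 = d^2 - 4*d + 4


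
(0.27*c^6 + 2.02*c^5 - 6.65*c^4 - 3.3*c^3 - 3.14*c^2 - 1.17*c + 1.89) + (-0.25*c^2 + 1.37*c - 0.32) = 0.27*c^6 + 2.02*c^5 - 6.65*c^4 - 3.3*c^3 - 3.39*c^2 + 0.2*c + 1.57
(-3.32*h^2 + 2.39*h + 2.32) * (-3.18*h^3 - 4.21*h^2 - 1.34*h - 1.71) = 10.5576*h^5 + 6.377*h^4 - 12.9907*h^3 - 7.2926*h^2 - 7.1957*h - 3.9672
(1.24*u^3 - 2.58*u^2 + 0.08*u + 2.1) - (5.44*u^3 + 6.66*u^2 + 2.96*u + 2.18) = -4.2*u^3 - 9.24*u^2 - 2.88*u - 0.0800000000000001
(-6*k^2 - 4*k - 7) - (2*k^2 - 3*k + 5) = -8*k^2 - k - 12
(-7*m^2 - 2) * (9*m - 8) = -63*m^3 + 56*m^2 - 18*m + 16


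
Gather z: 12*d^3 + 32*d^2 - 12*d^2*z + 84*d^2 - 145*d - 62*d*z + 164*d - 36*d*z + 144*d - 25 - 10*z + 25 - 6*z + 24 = 12*d^3 + 116*d^2 + 163*d + z*(-12*d^2 - 98*d - 16) + 24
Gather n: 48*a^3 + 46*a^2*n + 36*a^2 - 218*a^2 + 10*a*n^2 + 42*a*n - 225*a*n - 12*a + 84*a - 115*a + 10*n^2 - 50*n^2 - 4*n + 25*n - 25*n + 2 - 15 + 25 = 48*a^3 - 182*a^2 - 43*a + n^2*(10*a - 40) + n*(46*a^2 - 183*a - 4) + 12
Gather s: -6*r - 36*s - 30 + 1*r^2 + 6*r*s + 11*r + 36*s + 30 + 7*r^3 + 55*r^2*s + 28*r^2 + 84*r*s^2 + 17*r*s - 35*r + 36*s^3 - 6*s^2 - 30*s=7*r^3 + 29*r^2 - 30*r + 36*s^3 + s^2*(84*r - 6) + s*(55*r^2 + 23*r - 30)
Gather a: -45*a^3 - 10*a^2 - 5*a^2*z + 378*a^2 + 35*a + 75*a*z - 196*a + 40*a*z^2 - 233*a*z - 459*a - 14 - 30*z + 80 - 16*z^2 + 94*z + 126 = -45*a^3 + a^2*(368 - 5*z) + a*(40*z^2 - 158*z - 620) - 16*z^2 + 64*z + 192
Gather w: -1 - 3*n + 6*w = -3*n + 6*w - 1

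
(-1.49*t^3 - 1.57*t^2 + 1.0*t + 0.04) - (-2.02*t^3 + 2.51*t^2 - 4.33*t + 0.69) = 0.53*t^3 - 4.08*t^2 + 5.33*t - 0.65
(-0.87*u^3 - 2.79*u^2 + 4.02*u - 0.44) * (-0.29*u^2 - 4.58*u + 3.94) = 0.2523*u^5 + 4.7937*u^4 + 8.1846*u^3 - 29.2766*u^2 + 17.854*u - 1.7336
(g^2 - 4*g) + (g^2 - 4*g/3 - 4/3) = 2*g^2 - 16*g/3 - 4/3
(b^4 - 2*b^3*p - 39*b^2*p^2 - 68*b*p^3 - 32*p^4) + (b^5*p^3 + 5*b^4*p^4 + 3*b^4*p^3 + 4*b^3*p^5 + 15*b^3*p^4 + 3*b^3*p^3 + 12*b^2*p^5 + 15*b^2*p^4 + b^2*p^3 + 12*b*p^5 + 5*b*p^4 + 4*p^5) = b^5*p^3 + 5*b^4*p^4 + 3*b^4*p^3 + b^4 + 4*b^3*p^5 + 15*b^3*p^4 + 3*b^3*p^3 - 2*b^3*p + 12*b^2*p^5 + 15*b^2*p^4 + b^2*p^3 - 39*b^2*p^2 + 12*b*p^5 + 5*b*p^4 - 68*b*p^3 + 4*p^5 - 32*p^4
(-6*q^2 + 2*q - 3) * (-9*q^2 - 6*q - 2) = 54*q^4 + 18*q^3 + 27*q^2 + 14*q + 6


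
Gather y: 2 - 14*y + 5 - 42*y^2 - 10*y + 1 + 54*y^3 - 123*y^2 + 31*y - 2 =54*y^3 - 165*y^2 + 7*y + 6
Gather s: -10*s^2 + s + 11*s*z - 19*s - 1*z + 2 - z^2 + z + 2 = -10*s^2 + s*(11*z - 18) - z^2 + 4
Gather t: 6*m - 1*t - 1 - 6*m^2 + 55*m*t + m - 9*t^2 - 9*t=-6*m^2 + 7*m - 9*t^2 + t*(55*m - 10) - 1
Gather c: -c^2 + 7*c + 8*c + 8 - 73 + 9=-c^2 + 15*c - 56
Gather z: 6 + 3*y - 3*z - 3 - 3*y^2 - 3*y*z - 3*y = -3*y^2 + z*(-3*y - 3) + 3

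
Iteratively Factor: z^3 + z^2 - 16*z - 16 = (z - 4)*(z^2 + 5*z + 4) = (z - 4)*(z + 1)*(z + 4)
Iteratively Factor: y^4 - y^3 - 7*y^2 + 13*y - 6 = (y + 3)*(y^3 - 4*y^2 + 5*y - 2) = (y - 1)*(y + 3)*(y^2 - 3*y + 2) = (y - 2)*(y - 1)*(y + 3)*(y - 1)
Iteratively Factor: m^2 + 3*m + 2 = (m + 1)*(m + 2)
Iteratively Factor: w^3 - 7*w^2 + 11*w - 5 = (w - 5)*(w^2 - 2*w + 1) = (w - 5)*(w - 1)*(w - 1)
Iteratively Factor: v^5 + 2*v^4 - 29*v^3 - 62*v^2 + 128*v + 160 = (v - 5)*(v^4 + 7*v^3 + 6*v^2 - 32*v - 32) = (v - 5)*(v + 4)*(v^3 + 3*v^2 - 6*v - 8) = (v - 5)*(v + 4)^2*(v^2 - v - 2) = (v - 5)*(v - 2)*(v + 4)^2*(v + 1)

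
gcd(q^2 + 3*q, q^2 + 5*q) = q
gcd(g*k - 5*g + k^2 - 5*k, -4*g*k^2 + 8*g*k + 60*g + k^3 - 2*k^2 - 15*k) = k - 5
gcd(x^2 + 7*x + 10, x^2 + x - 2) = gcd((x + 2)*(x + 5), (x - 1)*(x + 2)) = x + 2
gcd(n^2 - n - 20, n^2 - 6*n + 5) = n - 5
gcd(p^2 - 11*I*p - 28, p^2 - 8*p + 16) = 1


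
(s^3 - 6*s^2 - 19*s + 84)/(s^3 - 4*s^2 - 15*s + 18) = (s^3 - 6*s^2 - 19*s + 84)/(s^3 - 4*s^2 - 15*s + 18)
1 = 1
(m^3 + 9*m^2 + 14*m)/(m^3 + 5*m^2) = (m^2 + 9*m + 14)/(m*(m + 5))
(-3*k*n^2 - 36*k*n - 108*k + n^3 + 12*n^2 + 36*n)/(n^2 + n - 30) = (-3*k*n - 18*k + n^2 + 6*n)/(n - 5)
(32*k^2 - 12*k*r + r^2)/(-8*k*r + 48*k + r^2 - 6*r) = (-4*k + r)/(r - 6)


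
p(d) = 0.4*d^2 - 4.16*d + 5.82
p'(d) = 0.8*d - 4.16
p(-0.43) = 7.68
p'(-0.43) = -4.50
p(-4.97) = 36.38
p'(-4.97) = -8.14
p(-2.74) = 20.22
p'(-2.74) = -6.35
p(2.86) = -2.81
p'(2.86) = -1.87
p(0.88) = 2.47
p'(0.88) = -3.46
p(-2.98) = 21.77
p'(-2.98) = -6.54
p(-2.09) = 16.26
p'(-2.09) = -5.83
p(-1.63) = 13.66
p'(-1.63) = -5.46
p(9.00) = 0.78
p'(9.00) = 3.04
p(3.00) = -3.06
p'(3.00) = -1.76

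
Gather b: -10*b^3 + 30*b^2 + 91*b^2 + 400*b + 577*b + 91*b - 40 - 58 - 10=-10*b^3 + 121*b^2 + 1068*b - 108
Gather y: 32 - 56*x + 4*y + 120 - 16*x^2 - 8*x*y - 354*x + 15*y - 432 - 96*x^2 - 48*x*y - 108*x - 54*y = -112*x^2 - 518*x + y*(-56*x - 35) - 280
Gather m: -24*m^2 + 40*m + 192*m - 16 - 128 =-24*m^2 + 232*m - 144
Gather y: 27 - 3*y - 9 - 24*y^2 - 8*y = -24*y^2 - 11*y + 18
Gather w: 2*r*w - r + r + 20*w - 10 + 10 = w*(2*r + 20)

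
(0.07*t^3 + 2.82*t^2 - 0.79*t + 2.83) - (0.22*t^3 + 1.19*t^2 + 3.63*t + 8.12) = -0.15*t^3 + 1.63*t^2 - 4.42*t - 5.29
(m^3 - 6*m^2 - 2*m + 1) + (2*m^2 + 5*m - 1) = m^3 - 4*m^2 + 3*m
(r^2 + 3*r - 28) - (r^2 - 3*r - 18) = 6*r - 10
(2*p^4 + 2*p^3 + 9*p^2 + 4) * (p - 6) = 2*p^5 - 10*p^4 - 3*p^3 - 54*p^2 + 4*p - 24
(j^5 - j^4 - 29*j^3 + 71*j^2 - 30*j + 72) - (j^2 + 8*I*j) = j^5 - j^4 - 29*j^3 + 70*j^2 - 30*j - 8*I*j + 72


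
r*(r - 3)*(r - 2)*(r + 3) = r^4 - 2*r^3 - 9*r^2 + 18*r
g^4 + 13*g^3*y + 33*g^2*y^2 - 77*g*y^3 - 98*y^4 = (g - 2*y)*(g + y)*(g + 7*y)^2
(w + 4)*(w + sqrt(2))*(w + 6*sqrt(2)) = w^3 + 4*w^2 + 7*sqrt(2)*w^2 + 12*w + 28*sqrt(2)*w + 48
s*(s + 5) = s^2 + 5*s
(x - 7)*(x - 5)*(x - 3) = x^3 - 15*x^2 + 71*x - 105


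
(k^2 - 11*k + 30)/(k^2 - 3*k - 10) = (k - 6)/(k + 2)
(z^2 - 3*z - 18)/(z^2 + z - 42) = (z + 3)/(z + 7)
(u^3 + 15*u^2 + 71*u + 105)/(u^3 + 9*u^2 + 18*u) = (u^2 + 12*u + 35)/(u*(u + 6))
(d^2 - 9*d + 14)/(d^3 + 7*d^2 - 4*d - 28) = (d - 7)/(d^2 + 9*d + 14)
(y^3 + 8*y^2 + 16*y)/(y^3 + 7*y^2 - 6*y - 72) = y*(y + 4)/(y^2 + 3*y - 18)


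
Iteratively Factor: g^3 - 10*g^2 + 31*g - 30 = (g - 3)*(g^2 - 7*g + 10) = (g - 3)*(g - 2)*(g - 5)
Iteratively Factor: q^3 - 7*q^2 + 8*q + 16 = (q - 4)*(q^2 - 3*q - 4) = (q - 4)^2*(q + 1)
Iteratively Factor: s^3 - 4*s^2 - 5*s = (s + 1)*(s^2 - 5*s) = (s - 5)*(s + 1)*(s)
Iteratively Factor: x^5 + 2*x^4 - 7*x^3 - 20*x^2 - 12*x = (x + 1)*(x^4 + x^3 - 8*x^2 - 12*x) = (x + 1)*(x + 2)*(x^3 - x^2 - 6*x) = (x + 1)*(x + 2)^2*(x^2 - 3*x) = (x - 3)*(x + 1)*(x + 2)^2*(x)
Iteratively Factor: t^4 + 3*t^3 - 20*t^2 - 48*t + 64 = (t + 4)*(t^3 - t^2 - 16*t + 16) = (t - 1)*(t + 4)*(t^2 - 16) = (t - 4)*(t - 1)*(t + 4)*(t + 4)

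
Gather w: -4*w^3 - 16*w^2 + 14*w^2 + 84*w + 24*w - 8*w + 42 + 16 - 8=-4*w^3 - 2*w^2 + 100*w + 50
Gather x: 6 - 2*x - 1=5 - 2*x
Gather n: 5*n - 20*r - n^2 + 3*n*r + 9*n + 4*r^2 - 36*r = -n^2 + n*(3*r + 14) + 4*r^2 - 56*r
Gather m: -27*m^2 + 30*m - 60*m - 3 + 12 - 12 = -27*m^2 - 30*m - 3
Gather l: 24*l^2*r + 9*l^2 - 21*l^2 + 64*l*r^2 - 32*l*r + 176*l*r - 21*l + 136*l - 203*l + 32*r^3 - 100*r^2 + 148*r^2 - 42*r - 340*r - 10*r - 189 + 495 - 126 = l^2*(24*r - 12) + l*(64*r^2 + 144*r - 88) + 32*r^3 + 48*r^2 - 392*r + 180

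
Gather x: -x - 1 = -x - 1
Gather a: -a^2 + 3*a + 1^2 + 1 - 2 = -a^2 + 3*a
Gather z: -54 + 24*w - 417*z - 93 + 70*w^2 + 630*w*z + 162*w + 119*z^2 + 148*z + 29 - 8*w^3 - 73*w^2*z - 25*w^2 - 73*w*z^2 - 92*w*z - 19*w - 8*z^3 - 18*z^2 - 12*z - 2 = -8*w^3 + 45*w^2 + 167*w - 8*z^3 + z^2*(101 - 73*w) + z*(-73*w^2 + 538*w - 281) - 120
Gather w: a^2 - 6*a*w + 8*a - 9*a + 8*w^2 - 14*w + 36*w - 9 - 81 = a^2 - a + 8*w^2 + w*(22 - 6*a) - 90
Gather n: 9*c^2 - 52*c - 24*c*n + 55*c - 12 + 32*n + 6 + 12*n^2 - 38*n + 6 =9*c^2 + 3*c + 12*n^2 + n*(-24*c - 6)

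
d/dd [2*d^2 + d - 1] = 4*d + 1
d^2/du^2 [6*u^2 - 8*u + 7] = 12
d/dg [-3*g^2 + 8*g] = 8 - 6*g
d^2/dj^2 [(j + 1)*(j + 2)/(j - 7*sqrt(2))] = 2*(21*sqrt(2) + 100)/(j^3 - 21*sqrt(2)*j^2 + 294*j - 686*sqrt(2))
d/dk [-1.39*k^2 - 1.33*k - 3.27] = -2.78*k - 1.33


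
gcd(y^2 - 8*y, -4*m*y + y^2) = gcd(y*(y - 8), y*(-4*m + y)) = y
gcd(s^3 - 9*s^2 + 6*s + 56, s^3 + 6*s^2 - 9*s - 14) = 1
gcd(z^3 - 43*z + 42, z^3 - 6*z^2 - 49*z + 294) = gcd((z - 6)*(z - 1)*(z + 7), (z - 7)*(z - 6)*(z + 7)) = z^2 + z - 42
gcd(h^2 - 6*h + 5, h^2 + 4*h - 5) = h - 1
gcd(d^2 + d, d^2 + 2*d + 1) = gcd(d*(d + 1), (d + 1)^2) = d + 1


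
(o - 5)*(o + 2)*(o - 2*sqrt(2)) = o^3 - 3*o^2 - 2*sqrt(2)*o^2 - 10*o + 6*sqrt(2)*o + 20*sqrt(2)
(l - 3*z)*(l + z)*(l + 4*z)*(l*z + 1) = l^4*z + 2*l^3*z^2 + l^3 - 11*l^2*z^3 + 2*l^2*z - 12*l*z^4 - 11*l*z^2 - 12*z^3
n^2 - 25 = (n - 5)*(n + 5)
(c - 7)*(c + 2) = c^2 - 5*c - 14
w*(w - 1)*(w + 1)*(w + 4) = w^4 + 4*w^3 - w^2 - 4*w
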